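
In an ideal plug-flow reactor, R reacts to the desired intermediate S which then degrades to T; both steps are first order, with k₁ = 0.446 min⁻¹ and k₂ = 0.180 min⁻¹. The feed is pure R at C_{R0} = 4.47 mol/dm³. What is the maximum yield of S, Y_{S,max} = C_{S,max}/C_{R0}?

For a first-order series the maximum intermediate yield is C_{S,max}/C_{R0} = (k₁/k₂)^[k₂/(k₂−k₁)].
= (0.446/0.180)^(0.180/(0.180−0.446)) = (2.478)^(-0.6767) = 0.5412.

0.541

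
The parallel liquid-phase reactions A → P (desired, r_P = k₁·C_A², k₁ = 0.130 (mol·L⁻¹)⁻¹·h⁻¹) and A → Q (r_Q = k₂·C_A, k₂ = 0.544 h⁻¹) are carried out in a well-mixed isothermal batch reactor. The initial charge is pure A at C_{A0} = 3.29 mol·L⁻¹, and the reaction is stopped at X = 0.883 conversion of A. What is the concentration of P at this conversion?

C_A = C_{A0}(1−X) = 0.3849 mol·L⁻¹.
Along a PFR/batch, dC_Q/dC_A = −r_Q/(r_P+r_Q) = −k₂/(k₂+k₁·C_A).
Integrating from C_{A0} to C_A: C_Q = (0.544/0.130)·ln[(0.544+0.130·3.29)/(0.544+0.130·0.385)] = 4.185·ln(0.9717/0.5940) = 2.059 mol·L⁻¹.
Then C_P = (C_{A0}−C_A) − C_Q = 2.905 − 2.059 = 0.8458 mol·L⁻¹.

0.846 mol·L⁻¹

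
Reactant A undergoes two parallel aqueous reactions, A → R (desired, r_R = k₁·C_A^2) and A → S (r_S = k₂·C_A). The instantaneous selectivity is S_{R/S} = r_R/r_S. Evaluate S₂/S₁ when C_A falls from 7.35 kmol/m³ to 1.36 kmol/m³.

S_{R/S} = (k₁/k₂)·C_A, so S₂/S₁ = (C_{A,2}/C_{A,1}).
= 1.36/7.35 = 0.185.

0.185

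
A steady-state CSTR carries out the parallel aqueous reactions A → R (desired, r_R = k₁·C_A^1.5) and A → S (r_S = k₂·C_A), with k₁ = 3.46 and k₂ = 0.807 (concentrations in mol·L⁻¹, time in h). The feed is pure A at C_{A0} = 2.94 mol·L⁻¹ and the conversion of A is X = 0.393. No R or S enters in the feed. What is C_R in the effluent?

Exit C_A = C_{A0}(1−X) = 2.94×0.607 = 1.785 mol·L⁻¹.
A CSTR operates uniformly at the exit composition, giving r_R = 8.249 and r_S = 1.440 (each k·C_A^n at C_A = 1.785).
Fraction of consumed A going to R: r_R/(r_R+r_S) = 0.8514.
C_R = 0.8514·C_{A0}·X = 0.8514×2.94×0.393 = 0.984 mol·L⁻¹.

0.984 mol·L⁻¹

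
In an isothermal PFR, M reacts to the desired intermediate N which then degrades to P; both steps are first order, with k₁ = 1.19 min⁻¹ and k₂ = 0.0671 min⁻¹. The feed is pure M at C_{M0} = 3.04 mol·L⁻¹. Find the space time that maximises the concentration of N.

The intermediate peaks when r₁ = r₂, i.e. k₁e^(−k₁τ) = k₂e^(−k₂τ), giving τ_opt = ln(k₂/k₁)/(k₂−k₁).
= ln(0.0671/1.19)/(0.0671−1.19) = ln(0.05639)/-1.123 = -2.876/-1.123 = 2.56 min.

2.56 min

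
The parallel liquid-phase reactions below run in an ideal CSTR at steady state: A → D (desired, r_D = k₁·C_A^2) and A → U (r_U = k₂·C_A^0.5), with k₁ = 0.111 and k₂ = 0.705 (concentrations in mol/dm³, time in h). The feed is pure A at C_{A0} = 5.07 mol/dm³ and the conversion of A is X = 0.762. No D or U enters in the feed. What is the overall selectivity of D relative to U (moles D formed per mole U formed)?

Exit C_A = C_{A0}(1−X) = 5.07×0.238 = 1.207 mol/dm³.
Rates in a CSTR are evaluated at the outlet concentration: r_D = 0.111×1.207^2 = 0.1616, r_U = 0.705×1.207^0.5 = 0.7744.
Overall selectivity = C_D/C_U = r_Dτ/(r_Uτ) = r_D/r_U = 0.209.

0.209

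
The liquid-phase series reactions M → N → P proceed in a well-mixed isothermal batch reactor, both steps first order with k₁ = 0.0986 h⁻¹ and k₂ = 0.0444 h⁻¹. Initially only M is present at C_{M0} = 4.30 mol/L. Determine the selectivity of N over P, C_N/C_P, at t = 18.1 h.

For first-order series with pure M initially, C_N(t) = k₁C_{M0}/(k₂−k₁)·(e^(−k₁t) − e^(−k₂t)).
e^(−k₁t) = e^(−0.0986×18.1) = e^(−1.785) = 0.1679; e^(−k₂t) = e^(−0.8036) = 0.4477.
C_N = 0.0986×4.30/(0.0444−0.0986) × (0.1679−0.4477) = (-7.823)×(-0.2798) = 2.189 mol/L.
C_M = C_{M0}e^(−k₁t) = 0.7218 mol/L, so C_P = C_{M0}−C_M−C_N = 1.389 mol/L; C_N/C_P = 1.58.

1.58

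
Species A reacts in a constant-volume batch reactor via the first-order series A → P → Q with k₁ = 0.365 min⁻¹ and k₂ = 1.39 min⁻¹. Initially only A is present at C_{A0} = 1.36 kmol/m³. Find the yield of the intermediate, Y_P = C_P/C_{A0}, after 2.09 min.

For first-order series with pure A initially, C_P(t) = k₁C_{A0}/(k₂−k₁)·(e^(−k₁t) − e^(−k₂t)).
e^(−k₁t) = e^(−0.365×2.09) = e^(−0.7628) = 0.4663; e^(−k₂t) = e^(−2.905) = 0.05474.
C_P = 0.365×1.36/(1.39−0.365) × (0.4663−0.05474) = 0.4843×0.4116 = 0.1993 kmol/m³.
Y_P = C_P/C_{A0} = 0.1993/1.36 = 0.147.

0.147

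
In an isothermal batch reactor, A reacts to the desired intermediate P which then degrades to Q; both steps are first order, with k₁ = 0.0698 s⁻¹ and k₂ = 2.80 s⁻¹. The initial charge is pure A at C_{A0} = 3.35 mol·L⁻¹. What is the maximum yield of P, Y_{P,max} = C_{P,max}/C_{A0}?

For a first-order series the maximum intermediate yield is C_{P,max}/C_{A0} = (k₁/k₂)^[k₂/(k₂−k₁)].
= (0.0698/2.80)^(2.80/(2.80−0.0698)) = (0.02493)^(1.026) = 0.02268.

0.0227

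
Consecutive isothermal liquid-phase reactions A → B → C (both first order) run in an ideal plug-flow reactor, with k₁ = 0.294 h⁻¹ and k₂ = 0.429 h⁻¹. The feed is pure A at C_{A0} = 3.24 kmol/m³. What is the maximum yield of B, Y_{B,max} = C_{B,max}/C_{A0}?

Evaluating C_B at τ_opt = ln(k₂/k₁)/(k₂−k₁) gives C_{B,max}/C_{A0} = (k₁/k₂)^[k₂/(k₂−k₁)].
= (0.294/0.429)^(0.429/(0.429−0.294)) = (0.6853)^(3.178) = 0.3010.

0.301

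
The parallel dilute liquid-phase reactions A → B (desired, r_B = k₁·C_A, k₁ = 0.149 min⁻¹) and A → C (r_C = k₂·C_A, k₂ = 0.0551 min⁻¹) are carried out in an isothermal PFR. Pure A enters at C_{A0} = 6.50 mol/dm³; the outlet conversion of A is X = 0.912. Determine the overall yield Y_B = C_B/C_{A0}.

C_A = C_{A0}(1−X) = 0.5720 mol/dm³.
Both paths are first order in A, so the instantaneous fraction to B is constant: dC_B/d(−C_A) = k₁/(k₁+k₂) = 0.7300.
C_B = 0.7300·(C_{A0}−C_A) = 0.7300×5.928 = 4.33 mol/dm³.
Y_B = C_B/C_{A0} = 4.328/6.50 = 0.666.

0.666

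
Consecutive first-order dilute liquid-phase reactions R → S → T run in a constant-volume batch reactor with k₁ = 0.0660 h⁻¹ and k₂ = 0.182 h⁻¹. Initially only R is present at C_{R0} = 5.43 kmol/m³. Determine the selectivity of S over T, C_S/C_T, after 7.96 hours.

0.985

The intermediate concentration in a first-order A→B→C sequence is C_S = k₁C_{R0}(e^(−k₁t) − e^(−k₂t))/(k₂−k₁).
e^(−k₁t) = e^(−0.0660×7.96) = e^(−0.5254) = 0.5913; e^(−k₂t) = e^(−1.449) = 0.2349.
C_S = 0.0660×5.43/(0.182−0.0660) × (0.5913−0.2349) = 3.089×0.3565 = 1.101 kmol/m³.
C_R = C_{R0}e^(−k₁t) = 3.211 kmol/m³, so C_T = C_{R0}−C_R−C_S = 1.118 kmol/m³; C_S/C_T = 0.985.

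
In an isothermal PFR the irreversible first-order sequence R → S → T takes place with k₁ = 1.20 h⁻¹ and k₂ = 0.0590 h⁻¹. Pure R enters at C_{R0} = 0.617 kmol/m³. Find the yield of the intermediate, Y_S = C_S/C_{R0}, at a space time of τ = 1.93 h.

The intermediate concentration in a first-order A→B→C sequence is C_S = k₁C_{R0}(e^(−k₁τ) − e^(−k₂τ))/(k₂−k₁).
e^(−k₁τ) = e^(−1.20×1.93) = e^(−2.316) = 0.09867; e^(−k₂τ) = e^(−0.1139) = 0.8924.
C_S = 1.20×0.617/(0.0590−1.20) × (0.09867−0.8924) = (-0.6489)×(-0.7937) = 0.5150 kmol/m³.
Y_S = C_S/C_{R0} = 0.5150/0.617 = 0.835.

0.835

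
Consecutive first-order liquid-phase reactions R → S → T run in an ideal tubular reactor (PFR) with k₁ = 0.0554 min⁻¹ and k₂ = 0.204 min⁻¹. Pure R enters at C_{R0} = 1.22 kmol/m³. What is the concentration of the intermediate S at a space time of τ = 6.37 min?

0.196 kmol/m³

For first-order series with pure R initially, C_S(τ) = k₁C_{R0}/(k₂−k₁)·(e^(−k₁τ) − e^(−k₂τ)).
e^(−k₁τ) = e^(−0.0554×6.37) = e^(−0.3529) = 0.7026; e^(−k₂τ) = e^(−1.299) = 0.2727.
C_S = 0.0554×1.22/(0.204−0.0554) × (0.7026−0.2727) = 0.4548×0.4300 = 0.1956 kmol/m³.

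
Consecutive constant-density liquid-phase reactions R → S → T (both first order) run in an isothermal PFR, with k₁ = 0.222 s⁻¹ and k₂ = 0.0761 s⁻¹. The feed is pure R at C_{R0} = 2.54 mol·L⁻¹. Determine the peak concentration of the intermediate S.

For a first-order series the maximum intermediate yield is C_{S,max}/C_{R0} = (k₁/k₂)^[k₂/(k₂−k₁)].
= (0.222/0.0761)^(0.0761/(0.0761−0.222)) = (2.917)^(-0.5216) = 0.5721.
C_{S,max} = 0.5721×2.54 = 1.45 mol·L⁻¹.

1.45 mol·L⁻¹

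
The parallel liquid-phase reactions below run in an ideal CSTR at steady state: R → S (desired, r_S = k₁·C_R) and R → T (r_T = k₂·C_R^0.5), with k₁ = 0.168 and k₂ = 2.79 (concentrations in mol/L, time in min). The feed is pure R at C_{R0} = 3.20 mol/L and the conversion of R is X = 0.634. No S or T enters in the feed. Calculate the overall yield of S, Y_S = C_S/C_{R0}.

Exit C_R = C_{R0}(1−X) = 3.20×0.366 = 1.171 mol/L.
In a CSTR the entire volume is at exit conditions, so r_S = 0.168×1.171 = 0.1968 and r_T = 2.79×1.171^0.5 = 3.019.
Fraction of consumed R going to S: r_S/(r_S+r_T) = 0.06118.
C_S = 0.06118·C_{R0}·X = 0.06118×3.20×0.634 = 0.124 mol/L; Y_S = C_S/C_{R0} = 0.0388.

0.0388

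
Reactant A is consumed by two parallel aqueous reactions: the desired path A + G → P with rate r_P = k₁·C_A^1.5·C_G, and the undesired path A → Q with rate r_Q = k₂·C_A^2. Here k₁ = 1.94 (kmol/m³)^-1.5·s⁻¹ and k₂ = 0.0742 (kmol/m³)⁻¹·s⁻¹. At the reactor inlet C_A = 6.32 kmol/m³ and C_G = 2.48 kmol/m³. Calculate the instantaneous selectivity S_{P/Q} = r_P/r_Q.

S_{P/Q} = r_P/r_Q = (k₁·C_A^1.5·C_G)/(k₂·C_A^2) = (k₁/k₂)·C_A^-0.5·C_G.
= (1.94×6.320^1.5×2.480) / (0.0742×6.320^2) = 76.44/2.964 = 25.8.
The undesired path is higher order in A, so low C_A (CSTR or dilute feed) favours P.

25.8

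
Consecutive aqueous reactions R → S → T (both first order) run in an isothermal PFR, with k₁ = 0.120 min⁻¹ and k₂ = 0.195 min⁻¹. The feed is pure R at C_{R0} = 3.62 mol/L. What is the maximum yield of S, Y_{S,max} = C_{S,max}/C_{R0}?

Evaluating C_S at τ_opt = ln(k₂/k₁)/(k₂−k₁) gives C_{S,max}/C_{R0} = (k₁/k₂)^[k₂/(k₂−k₁)].
= (0.120/0.195)^(0.195/(0.195−0.120)) = (0.6154)^(2.600) = 0.2830.

0.283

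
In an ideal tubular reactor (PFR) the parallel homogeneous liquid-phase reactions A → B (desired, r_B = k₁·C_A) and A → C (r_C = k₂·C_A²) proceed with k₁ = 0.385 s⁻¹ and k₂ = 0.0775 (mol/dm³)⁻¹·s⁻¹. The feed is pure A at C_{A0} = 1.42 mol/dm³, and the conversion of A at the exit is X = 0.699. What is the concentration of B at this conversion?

0.839 mol/dm³

C_A = C_{A0}(1−X) = 0.4274 mol/dm³.
Along a PFR/batch, dC_B/dC_A = −r_B/(r_B+r_C) = −k₁/(k₁+k₂·C_A).
Integrating from C_{A0} to C_A: C_B = (0.385/0.0775)·ln[(0.385+0.0775·1.42)/(0.385+0.0775·0.427)] = 4.968·ln(0.4950/0.4181) = 0.8389 mol/dm³.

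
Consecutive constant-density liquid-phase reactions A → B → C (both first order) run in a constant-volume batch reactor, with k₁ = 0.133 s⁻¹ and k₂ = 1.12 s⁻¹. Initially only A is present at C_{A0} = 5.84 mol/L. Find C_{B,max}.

0.520 mol/L

For a first-order series the maximum intermediate yield is C_{B,max}/C_{A0} = (k₁/k₂)^[k₂/(k₂−k₁)].
= (0.133/1.12)^(1.12/(1.12−0.133)) = (0.1187)^(1.135) = 0.08911.
C_{B,max} = 0.08911×5.84 = 0.520 mol/L.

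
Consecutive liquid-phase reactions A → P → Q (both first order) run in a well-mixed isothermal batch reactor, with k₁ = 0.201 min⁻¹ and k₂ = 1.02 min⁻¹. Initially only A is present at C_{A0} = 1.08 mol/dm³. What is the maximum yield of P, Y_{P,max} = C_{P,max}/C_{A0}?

For a first-order series the maximum intermediate yield is C_{P,max}/C_{A0} = (k₁/k₂)^[k₂/(k₂−k₁)].
= (0.201/1.02)^(1.02/(1.02−0.201)) = (0.1971)^(1.245) = 0.1323.

0.132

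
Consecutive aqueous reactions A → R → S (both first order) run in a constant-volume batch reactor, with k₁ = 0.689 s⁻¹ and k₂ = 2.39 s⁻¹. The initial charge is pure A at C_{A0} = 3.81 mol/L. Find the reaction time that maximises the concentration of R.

The intermediate peaks when r₁ = r₂, i.e. k₁e^(−k₁t) = k₂e^(−k₂t), giving t_opt = ln(k₂/k₁)/(k₂−k₁).
= ln(2.39/0.689)/(2.39−0.689) = ln(3.469)/1.701 = 1.244/1.701 = 0.731 s.

0.731 s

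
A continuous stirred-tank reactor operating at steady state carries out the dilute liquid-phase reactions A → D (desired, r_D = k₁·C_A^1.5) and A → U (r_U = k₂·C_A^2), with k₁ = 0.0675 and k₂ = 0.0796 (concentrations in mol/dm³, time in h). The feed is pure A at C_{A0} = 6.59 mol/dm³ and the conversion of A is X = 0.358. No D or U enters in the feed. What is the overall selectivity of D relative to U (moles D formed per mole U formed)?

Exit C_A = C_{A0}(1−X) = 6.59×0.642 = 4.231 mol/dm³.
A CSTR operates uniformly at the exit composition, giving r_D = 0.5874 and r_U = 1.425 (each k·C_A^n at C_A = 4.231).
Overall selectivity = C_D/C_U = r_Dτ/(r_Uτ) = r_D/r_U = 0.412.

0.412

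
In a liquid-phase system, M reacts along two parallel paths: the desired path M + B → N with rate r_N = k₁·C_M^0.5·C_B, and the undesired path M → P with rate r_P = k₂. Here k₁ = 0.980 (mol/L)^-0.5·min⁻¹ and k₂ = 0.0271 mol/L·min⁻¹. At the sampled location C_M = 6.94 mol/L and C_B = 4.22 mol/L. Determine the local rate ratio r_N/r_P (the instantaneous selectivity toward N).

S_{N/P} = r_N/r_P = (k₁·C_M^0.5·C_B)/(k₂) = (k₁/k₂)·C_M^0.5·C_B.
= (0.980×6.940^0.5×4.220) / (0.0271) = 10.89/0.02710 = 402.
Since the desired path is higher order in M, keeping C_M high (PFR or concentrated feed) favours N.

402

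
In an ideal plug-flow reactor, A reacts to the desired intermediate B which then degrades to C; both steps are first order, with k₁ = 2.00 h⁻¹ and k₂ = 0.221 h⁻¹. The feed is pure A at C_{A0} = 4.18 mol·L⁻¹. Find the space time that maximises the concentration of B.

The intermediate peaks when r₁ = r₂, i.e. k₁e^(−k₁τ) = k₂e^(−k₂τ), giving τ_opt = ln(k₂/k₁)/(k₂−k₁).
= ln(0.221/2.00)/(0.221−2.00) = ln(0.1105)/-1.779 = -2.203/-1.779 = 1.24 h.

1.24 h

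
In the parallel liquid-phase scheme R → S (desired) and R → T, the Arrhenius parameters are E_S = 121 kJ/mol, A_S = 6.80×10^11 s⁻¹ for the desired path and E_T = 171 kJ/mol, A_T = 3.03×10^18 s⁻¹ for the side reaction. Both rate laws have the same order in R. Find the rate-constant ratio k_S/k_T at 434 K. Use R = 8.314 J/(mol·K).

k_S/k_T = (A_S/A_T)·exp[−(E_S−E_T)/(RT)] = (A_S/A_T)·exp[(E_T−E_S)/(RT)].
(E_T−E_S)/(RT) = (171−121)×10³/(8.314×434) = 50000/3608 = 13.86.
k_S/k_T = (6.80×10^11/3.03×10^18)·exp(13.86) = 2.244×10^-7 × 1.042×10^6 = 0.234.
Since E_S < E_T, lowering the temperature improves selectivity toward S.

0.234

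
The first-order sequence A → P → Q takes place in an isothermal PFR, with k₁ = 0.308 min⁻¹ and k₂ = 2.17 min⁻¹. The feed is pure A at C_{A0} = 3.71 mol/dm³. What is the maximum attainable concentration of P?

0.381 mol/dm³

At the optimum, C_{P,max}/C_{A0} = (k₁/k₂)^[k₂/(k₂−k₁)].
= (0.308/2.17)^(2.17/(2.17−0.308)) = (0.1419)^(1.165) = 0.1028.
C_{P,max} = 0.1028×3.71 = 0.381 mol/dm³.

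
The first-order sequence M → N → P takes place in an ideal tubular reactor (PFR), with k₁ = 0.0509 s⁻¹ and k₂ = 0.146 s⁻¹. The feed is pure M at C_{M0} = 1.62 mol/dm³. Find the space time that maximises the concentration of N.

11.1 s

For first-order series the maximum of C_N occurs at τ_opt = ln(k₂/k₁)/(k₂−k₁).
= ln(0.146/0.0509)/(0.146−0.0509) = ln(2.868)/0.09510 = 1.054/0.09510 = 11.1 s.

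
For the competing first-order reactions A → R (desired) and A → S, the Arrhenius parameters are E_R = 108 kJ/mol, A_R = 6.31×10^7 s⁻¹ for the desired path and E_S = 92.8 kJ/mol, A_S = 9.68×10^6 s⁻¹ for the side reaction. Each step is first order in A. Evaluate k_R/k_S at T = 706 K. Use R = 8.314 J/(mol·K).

With equal orders, S_{R/S} = k_R/k_S = (A_R/A_S)·exp[(E_S−E_R)/(RT)].
(E_S−E_R)/(RT) = (92.8−108)×10³/(8.314×706) = -15200/5870 = -2.590.
k_R/k_S = (6.31×10^7/9.68×10^6)·exp(-2.590) = 6.519 × 0.07505 = 0.489.
Since E_R > E_S, raising the temperature improves selectivity toward R.

0.489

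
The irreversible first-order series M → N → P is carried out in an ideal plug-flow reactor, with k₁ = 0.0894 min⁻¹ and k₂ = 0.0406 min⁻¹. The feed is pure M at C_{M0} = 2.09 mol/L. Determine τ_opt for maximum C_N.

The intermediate peaks when r₁ = r₂, i.e. k₁e^(−k₁τ) = k₂e^(−k₂τ), giving τ_opt = ln(k₂/k₁)/(k₂−k₁).
= ln(0.0406/0.0894)/(0.0406−0.0894) = ln(0.4541)/-0.04880 = -0.7894/-0.04880 = 16.2 min.

16.2 min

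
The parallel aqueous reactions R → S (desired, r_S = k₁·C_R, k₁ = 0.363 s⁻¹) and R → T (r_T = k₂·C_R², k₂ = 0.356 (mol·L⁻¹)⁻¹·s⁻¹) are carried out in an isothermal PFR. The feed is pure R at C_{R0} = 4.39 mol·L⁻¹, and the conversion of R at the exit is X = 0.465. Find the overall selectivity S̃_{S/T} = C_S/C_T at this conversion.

0.310

C_R = C_{R0}(1−X) = 2.349 mol·L⁻¹.
Along a PFR/batch, dC_S/dC_R = −r_S/(r_S+r_T) = −k₁/(k₁+k₂·C_R).
Integrating from C_{R0} to C_R: C_S = (0.363/0.356)·ln[(0.363+0.356·4.39)/(0.363+0.356·2.35)] = 1.020·ln(1.926/1.199) = 0.4831 mol·L⁻¹.
C_T = (C_{R0}−C_R)−C_S = 1.558 mol·L⁻¹; S̃_{S/T} = 0.4831/1.558 = 0.310.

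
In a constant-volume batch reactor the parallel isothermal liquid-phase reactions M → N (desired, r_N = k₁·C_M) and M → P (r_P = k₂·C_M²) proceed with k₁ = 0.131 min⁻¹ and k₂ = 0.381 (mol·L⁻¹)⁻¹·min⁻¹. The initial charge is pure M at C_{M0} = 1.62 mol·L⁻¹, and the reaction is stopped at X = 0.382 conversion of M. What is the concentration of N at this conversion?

C_M = C_{M0}(1−X) = 1.001 mol·L⁻¹.
Along a PFR/batch, dC_N/dC_M = −r_N/(r_N+r_P) = −k₁/(k₁+k₂·C_M).
Integrating from C_{M0} to C_M: C_N = (0.131/0.381)·ln[(0.131+0.381·1.62)/(0.131+0.381·1.00)] = 0.3438·ln(0.7482/0.5124) = 0.1301 mol·L⁻¹.

0.130 mol·L⁻¹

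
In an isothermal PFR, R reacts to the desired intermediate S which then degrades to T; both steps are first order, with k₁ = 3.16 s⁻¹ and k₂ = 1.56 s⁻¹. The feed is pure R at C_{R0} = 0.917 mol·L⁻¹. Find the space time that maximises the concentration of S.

For first-order series the maximum of C_S occurs at τ_opt = ln(k₂/k₁)/(k₂−k₁).
= ln(1.56/3.16)/(1.56−3.16) = ln(0.4937)/-1.600 = -0.7059/-1.600 = 0.441 s.

0.441 s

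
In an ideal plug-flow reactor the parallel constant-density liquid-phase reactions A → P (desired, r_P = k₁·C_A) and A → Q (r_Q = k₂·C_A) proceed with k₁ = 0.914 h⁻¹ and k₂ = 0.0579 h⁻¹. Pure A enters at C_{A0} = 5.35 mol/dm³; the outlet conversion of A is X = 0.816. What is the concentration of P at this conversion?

C_A = C_{A0}(1−X) = 0.9844 mol/dm³.
Both paths are first order in A, so the instantaneous fraction to P is constant: dC_P/d(−C_A) = k₁/(k₁+k₂) = 0.9404.
C_P = 0.9404·(C_{A0}−C_A) = 0.9404×4.366 = 4.11 mol/dm³.

4.11 mol/dm³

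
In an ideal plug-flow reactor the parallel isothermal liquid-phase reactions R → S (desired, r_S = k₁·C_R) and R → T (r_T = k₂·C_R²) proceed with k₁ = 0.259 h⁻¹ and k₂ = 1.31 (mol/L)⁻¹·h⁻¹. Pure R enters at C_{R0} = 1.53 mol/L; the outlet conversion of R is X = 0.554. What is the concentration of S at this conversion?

C_R = C_{R0}(1−X) = 0.6824 mol/L.
Along a PFR/batch, dC_S/dC_R = −r_S/(r_S+r_T) = −k₁/(k₁+k₂·C_R).
Integrating from C_{R0} to C_R: C_S = (0.259/1.31)·ln[(0.259+1.31·1.53)/(0.259+1.31·0.682)] = 0.1977·ln(2.263/1.153) = 0.1334 mol/L.

0.133 mol/L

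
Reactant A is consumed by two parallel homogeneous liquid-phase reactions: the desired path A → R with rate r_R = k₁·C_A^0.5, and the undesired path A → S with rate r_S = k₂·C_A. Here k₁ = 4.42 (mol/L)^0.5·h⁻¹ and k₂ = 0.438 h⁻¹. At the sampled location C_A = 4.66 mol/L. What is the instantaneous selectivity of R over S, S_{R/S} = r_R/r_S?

S_{R/S} = r_R/r_S = (k₁·C_A^0.5)/(k₂·C_A) = (k₁/k₂)·C_A^-0.5.
= (4.42×4.660^0.5) / (0.438×4.660) = 9.541/2.041 = 4.67.

4.67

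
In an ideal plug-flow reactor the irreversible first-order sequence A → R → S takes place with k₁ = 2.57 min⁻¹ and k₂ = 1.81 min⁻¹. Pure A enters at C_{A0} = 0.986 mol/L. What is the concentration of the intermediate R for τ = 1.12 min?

For first-order series with pure A initially, C_R(τ) = k₁C_{A0}/(k₂−k₁)·(e^(−k₁τ) − e^(−k₂τ)).
e^(−k₁τ) = e^(−2.57×1.12) = e^(−2.878) = 0.05622; e^(−k₂τ) = e^(−2.027) = 0.1317.
C_R = 2.57×0.986/(1.81−2.57) × (0.05622−0.1317) = (-3.334)×(-0.07548) = 0.2517 mol/L.

0.252 mol/L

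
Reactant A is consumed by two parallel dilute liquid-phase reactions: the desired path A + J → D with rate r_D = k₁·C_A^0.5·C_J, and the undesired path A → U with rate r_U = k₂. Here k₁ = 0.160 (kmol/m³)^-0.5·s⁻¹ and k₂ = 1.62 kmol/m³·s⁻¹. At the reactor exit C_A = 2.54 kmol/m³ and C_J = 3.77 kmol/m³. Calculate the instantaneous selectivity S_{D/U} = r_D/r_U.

0.593

S_{D/U} = r_D/r_U = (k₁·C_A^0.5·C_J)/(k₂) = (k₁/k₂)·C_A^0.5·C_J.
= (0.160×2.540^0.5×3.770) / (1.62) = 0.9613/1.620 = 0.593.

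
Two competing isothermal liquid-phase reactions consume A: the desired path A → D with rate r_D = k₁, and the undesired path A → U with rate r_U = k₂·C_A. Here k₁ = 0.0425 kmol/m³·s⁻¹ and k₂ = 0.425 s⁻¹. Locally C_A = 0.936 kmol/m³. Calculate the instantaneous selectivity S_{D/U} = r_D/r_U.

S_{D/U} = r_D/r_U = (k₁)/(k₂·C_A) = (k₁/k₂)·C_A⁻¹.
= (0.0425) / (0.425×0.9360) = 0.04250/0.3978 = 0.107.
The undesired path is higher order in A, so low C_A (CSTR or dilute feed) favours D.

0.107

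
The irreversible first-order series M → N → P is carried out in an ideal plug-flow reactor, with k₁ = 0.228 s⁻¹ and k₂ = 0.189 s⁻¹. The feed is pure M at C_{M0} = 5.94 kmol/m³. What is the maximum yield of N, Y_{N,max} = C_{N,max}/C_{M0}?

At the optimum, C_{N,max}/C_{M0} = (k₁/k₂)^[k₂/(k₂−k₁)].
= (0.228/0.189)^(0.189/(0.189−0.228)) = (1.206)^(-4.846) = 0.4029.

0.403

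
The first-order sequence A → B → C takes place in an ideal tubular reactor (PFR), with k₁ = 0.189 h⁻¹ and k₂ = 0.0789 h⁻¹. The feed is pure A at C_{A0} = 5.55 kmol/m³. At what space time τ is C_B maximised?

For first-order series the maximum of C_B occurs at τ_opt = ln(k₂/k₁)/(k₂−k₁).
= ln(0.0789/0.189)/(0.0789−0.189) = ln(0.4175)/-0.1101 = -0.8736/-0.1101 = 7.93 h.

7.93 h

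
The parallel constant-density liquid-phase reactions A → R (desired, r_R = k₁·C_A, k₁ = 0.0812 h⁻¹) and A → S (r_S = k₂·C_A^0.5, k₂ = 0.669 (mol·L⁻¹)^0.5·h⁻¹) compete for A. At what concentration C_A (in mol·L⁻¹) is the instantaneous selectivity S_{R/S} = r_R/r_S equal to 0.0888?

S_{R/S} = (k₁/k₂)·C_A^0.5 ⇒ C_A = (S·k₂/k₁)^(2).
= (0.0888×0.669/0.0812)^(2) = (0.7316)^(2) = 0.535 mol·L⁻¹.

0.535 mol·L⁻¹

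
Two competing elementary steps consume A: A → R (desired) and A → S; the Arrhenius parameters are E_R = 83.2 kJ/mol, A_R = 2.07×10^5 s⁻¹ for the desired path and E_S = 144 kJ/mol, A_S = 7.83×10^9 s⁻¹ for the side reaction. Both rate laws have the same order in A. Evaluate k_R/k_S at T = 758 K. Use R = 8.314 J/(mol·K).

Since both paths have the same order in A, the concentration cancels and S_{R/S} = k_R/k_S = (A_R/A_S)·exp[(E_S−E_R)/(RT)].
(E_S−E_R)/(RT) = (144−83.2)×10³/(8.314×758) = 60800/6302 = 9.648.
k_R/k_S = (2.07×10^5/7.83×10^9)·exp(9.648) = 2.644×10^-5 × 15486 = 0.409.

0.409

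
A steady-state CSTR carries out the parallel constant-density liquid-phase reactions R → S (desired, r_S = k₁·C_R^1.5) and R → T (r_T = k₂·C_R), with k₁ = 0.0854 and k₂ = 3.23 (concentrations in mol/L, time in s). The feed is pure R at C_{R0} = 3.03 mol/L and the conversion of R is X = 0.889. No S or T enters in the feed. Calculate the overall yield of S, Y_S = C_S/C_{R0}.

0.0134

Exit C_R = C_{R0}(1−X) = 3.03×0.111 = 0.3363 mol/L.
A CSTR operates uniformly at the exit composition, giving r_S = 0.01666 and r_T = 1.086 (each k·C_R^n at C_R = 0.3363).
Fraction of consumed R going to S: r_S/(r_S+r_T) = 0.01510.
C_S = 0.01510·C_{R0}·X = 0.01510×3.03×0.889 = 0.0407 mol/L; Y_S = C_S/C_{R0} = 0.0134.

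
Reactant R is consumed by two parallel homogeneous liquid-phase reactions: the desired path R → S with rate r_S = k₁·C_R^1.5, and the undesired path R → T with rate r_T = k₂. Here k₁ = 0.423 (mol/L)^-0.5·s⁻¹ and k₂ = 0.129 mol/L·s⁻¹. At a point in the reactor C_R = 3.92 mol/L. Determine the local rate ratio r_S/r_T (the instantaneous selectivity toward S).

25.4

S_{S/T} = r_S/r_T = (k₁·C_R^1.5)/(k₂) = (k₁/k₂)·C_R^1.5.
= (0.423×3.920^1.5) / (0.129) = 3.283/0.1290 = 25.4.
Since the desired path is higher order in R, keeping C_R high (PFR or concentrated feed) favours S.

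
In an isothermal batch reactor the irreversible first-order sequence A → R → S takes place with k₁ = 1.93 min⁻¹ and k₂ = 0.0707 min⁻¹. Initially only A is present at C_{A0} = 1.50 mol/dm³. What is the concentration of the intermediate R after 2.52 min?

1.29 mol/dm³

Solving the coupled first-order balances gives C_R(t) = [k₁/(k₂−k₁)]·C_{A0}·(e^(−k₁t) − e^(−k₂t)).
e^(−k₁t) = e^(−1.93×2.52) = e^(−4.864) = 0.007723; e^(−k₂t) = e^(−0.1782) = 0.8368.
C_R = 1.93×1.50/(0.0707−1.93) × (0.007723−0.8368) = (-1.557)×(-0.8291) = 1.291 mol/dm³.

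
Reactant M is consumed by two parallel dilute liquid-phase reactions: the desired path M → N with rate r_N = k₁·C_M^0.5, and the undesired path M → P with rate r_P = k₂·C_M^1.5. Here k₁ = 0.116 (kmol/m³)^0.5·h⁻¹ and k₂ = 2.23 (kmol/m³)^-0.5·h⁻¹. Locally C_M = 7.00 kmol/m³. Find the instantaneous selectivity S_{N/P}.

0.00743

S_{N/P} = r_N/r_P = (k₁·C_M^0.5)/(k₂·C_M^1.5) = (k₁/k₂)·C_M⁻¹.
= (0.116×7.000^0.5) / (2.23×7.000^1.5) = 0.3069/41.30 = 0.00743.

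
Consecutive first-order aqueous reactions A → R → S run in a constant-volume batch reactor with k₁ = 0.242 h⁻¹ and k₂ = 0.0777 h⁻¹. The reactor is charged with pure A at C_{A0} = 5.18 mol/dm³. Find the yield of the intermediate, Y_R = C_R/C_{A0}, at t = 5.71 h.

For first-order series with pure A initially, C_R(t) = k₁C_{A0}/(k₂−k₁)·(e^(−k₁t) − e^(−k₂t)).
e^(−k₁t) = e^(−0.242×5.71) = e^(−1.382) = 0.2511; e^(−k₂t) = e^(−0.4437) = 0.6417.
C_R = 0.242×5.18/(0.0777−0.242) × (0.2511−0.6417) = (-7.630)×(-0.3906) = 2.980 mol/dm³.
Y_R = C_R/C_{A0} = 2.980/5.18 = 0.575.

0.575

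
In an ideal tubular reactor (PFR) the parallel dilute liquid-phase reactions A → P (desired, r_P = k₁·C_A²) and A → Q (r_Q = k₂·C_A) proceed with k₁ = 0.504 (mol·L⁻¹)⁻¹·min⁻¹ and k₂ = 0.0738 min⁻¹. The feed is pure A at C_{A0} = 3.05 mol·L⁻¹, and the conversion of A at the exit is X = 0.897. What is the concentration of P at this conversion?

2.45 mol·L⁻¹

C_A = C_{A0}(1−X) = 0.3141 mol·L⁻¹.
Along a PFR/batch, dC_Q/dC_A = −r_Q/(r_P+r_Q) = −k₂/(k₂+k₁·C_A).
Integrating from C_{A0} to C_A: C_Q = (0.0738/0.504)·ln[(0.0738+0.504·3.05)/(0.0738+0.504·0.314)] = 0.1464·ln(1.611/0.2321) = 0.2837 mol·L⁻¹.
Then C_P = (C_{A0}−C_A) − C_Q = 2.736 − 0.2837 = 2.452 mol·L⁻¹.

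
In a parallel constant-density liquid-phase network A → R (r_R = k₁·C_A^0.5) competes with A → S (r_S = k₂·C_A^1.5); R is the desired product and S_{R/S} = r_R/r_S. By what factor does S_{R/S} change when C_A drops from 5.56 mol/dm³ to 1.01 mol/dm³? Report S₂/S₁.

5.50

S_{R/S} = (k₁/k₂)·C_A⁻¹, so S₂/S₁ = (C_{A,2}/C_{A,1})⁻¹.
= 5.56/1.01 = 5.50.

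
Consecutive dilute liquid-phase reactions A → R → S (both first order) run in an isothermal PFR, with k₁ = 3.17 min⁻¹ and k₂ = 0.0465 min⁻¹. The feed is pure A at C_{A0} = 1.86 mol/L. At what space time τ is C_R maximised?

Setting dC_R/dτ = 0 gives τ_opt = ln(k₂/k₁)/(k₂−k₁).
= ln(0.0465/3.17)/(0.0465−3.17) = ln(0.01467)/-3.123 = -4.222/-3.123 = 1.35 min.

1.35 min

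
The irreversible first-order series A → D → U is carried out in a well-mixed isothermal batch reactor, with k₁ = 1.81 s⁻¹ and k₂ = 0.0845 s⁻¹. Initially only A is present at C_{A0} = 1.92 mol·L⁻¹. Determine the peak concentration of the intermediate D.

1.65 mol·L⁻¹

At the optimum, C_{D,max}/C_{A0} = (k₁/k₂)^[k₂/(k₂−k₁)].
= (1.81/0.0845)^(0.0845/(0.0845−1.81)) = (21.42)^(-0.04897) = 0.8607.
C_{D,max} = 0.8607×1.92 = 1.65 mol·L⁻¹.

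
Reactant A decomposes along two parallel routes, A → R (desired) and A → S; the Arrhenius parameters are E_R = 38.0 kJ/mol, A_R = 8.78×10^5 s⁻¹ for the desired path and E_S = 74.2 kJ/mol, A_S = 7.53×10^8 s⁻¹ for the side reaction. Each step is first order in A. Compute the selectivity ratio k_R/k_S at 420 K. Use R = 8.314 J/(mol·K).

k_R/k_S = (A_R/A_S)·exp[−(E_R−E_S)/(RT)] = (A_R/A_S)·exp[(E_S−E_R)/(RT)].
(E_S−E_R)/(RT) = (74.2−38.0)×10³/(8.314×420) = 36200/3492 = 10.37.
k_R/k_S = (8.78×10^5/7.53×10^8)·exp(10.37) = 0.001166 × 31790 = 37.1.
Since E_R < E_S, lowering the temperature improves selectivity toward R.

37.1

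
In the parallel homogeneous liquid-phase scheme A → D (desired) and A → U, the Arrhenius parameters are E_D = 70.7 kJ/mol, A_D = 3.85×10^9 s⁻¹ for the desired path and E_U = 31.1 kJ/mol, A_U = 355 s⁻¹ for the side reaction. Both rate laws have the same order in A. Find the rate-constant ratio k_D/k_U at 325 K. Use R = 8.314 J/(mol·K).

With equal orders, S_{D/U} = k_D/k_U = (A_D/A_U)·exp[(E_U−E_D)/(RT)].
(E_U−E_D)/(RT) = (31.1−70.7)×10³/(8.314×325) = -39600/2702 = -14.66.
k_D/k_U = (3.85×10^9/355)·exp(-14.66) = 1.085×10^7 × 4.317×10^-7 = 4.68.
Since E_D > E_U, raising the temperature improves selectivity toward D.

4.68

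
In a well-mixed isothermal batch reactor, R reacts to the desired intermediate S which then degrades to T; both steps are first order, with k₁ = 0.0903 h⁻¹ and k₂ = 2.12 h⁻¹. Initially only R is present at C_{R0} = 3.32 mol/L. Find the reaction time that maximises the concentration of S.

1.55 h

The intermediate peaks when r₁ = r₂, i.e. k₁e^(−k₁t) = k₂e^(−k₂t), giving t_opt = ln(k₂/k₁)/(k₂−k₁).
= ln(2.12/0.0903)/(2.12−0.0903) = ln(23.48)/2.030 = 3.156/2.030 = 1.55 h.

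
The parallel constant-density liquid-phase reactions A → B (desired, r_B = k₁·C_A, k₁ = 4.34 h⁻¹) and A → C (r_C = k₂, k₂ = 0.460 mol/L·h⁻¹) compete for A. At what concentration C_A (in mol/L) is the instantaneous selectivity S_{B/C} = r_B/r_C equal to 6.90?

0.731 mol/L

S_{B/C} = (k₁/k₂)·C_A ⇒ C_A = S·k₂/k₁.
= 6.90×0.460/4.34 = 0.731 mol/L.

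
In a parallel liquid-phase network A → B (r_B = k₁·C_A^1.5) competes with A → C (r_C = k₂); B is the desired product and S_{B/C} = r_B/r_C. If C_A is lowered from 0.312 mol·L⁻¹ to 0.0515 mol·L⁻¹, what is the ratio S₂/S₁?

S_{B/C} = (k₁/k₂)·C_A^1.5, so S₂/S₁ = (C_{A,2}/C_{A,1})^1.5.
= (0.0515/0.312)^1.5 = (0.1651)^1.5 = 0.0671.
Selectivity toward B falls as C_A falls — high-concentration operation is favoured.

0.0671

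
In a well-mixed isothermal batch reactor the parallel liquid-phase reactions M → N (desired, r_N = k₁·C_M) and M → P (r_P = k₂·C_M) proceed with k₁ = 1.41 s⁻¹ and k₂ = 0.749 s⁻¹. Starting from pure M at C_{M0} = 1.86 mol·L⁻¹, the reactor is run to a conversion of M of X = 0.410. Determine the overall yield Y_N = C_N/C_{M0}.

C_M = C_{M0}(1−X) = 1.097 mol·L⁻¹.
Both paths are first order in M, so the instantaneous fraction to N is constant: dC_N/d(−C_M) = k₁/(k₁+k₂) = 0.6531.
C_N = 0.6531·(C_{M0}−C_M) = 0.6531×0.7626 = 0.498 mol·L⁻¹.
Y_N = C_N/C_{M0} = 0.4980/1.86 = 0.268.

0.268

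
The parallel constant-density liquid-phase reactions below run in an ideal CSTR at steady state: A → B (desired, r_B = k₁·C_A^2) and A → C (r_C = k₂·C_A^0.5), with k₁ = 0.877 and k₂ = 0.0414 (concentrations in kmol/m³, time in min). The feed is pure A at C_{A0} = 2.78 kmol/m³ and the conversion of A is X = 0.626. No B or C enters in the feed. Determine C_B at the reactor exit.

1.67 kmol/m³

Exit C_A = C_{A0}(1−X) = 2.78×0.374 = 1.040 kmol/m³.
A CSTR operates uniformly at the exit composition, giving r_B = 0.9481 and r_C = 0.04221 (each k·C_A^n at C_A = 1.040).
Fraction of consumed A going to B: r_B/(r_B+r_C) = 0.9574.
C_B = 0.9574·C_{A0}·X = 0.9574×2.78×0.626 = 1.67 kmol/m³.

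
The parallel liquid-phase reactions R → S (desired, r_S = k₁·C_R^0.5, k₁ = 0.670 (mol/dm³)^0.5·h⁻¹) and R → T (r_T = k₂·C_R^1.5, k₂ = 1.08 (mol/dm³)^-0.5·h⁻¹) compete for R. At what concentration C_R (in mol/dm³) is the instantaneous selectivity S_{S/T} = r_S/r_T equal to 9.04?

0.0686 mol/dm³

S_{S/T} = (k₁/k₂)·C_R⁻¹ ⇒ C_R = (S·k₂/k₁)^(-1).
= (9.04×1.08/0.670)^(-1) = (14.57)^(-1) = 0.0686 mol/dm³.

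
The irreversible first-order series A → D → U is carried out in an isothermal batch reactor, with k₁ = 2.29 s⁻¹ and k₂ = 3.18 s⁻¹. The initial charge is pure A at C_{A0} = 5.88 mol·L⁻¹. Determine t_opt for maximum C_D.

0.369 s

For first-order series the maximum of C_D occurs at t_opt = ln(k₂/k₁)/(k₂−k₁).
= ln(3.18/2.29)/(3.18−2.29) = ln(1.389)/0.8900 = 0.3283/0.8900 = 0.369 s.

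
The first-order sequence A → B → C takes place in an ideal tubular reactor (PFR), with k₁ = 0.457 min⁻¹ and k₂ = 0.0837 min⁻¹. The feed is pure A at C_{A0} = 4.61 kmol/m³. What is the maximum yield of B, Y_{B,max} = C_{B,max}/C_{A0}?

0.683

At the optimum, C_{B,max}/C_{A0} = (k₁/k₂)^[k₂/(k₂−k₁)].
= (0.457/0.0837)^(0.0837/(0.0837−0.457)) = (5.460)^(-0.2242) = 0.6835.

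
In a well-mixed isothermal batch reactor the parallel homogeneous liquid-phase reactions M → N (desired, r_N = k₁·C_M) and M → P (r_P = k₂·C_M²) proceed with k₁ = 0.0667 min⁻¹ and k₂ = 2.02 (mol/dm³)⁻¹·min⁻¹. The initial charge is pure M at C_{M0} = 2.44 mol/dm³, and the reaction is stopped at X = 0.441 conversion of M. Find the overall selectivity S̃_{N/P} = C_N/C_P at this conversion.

0.0178

C_M = C_{M0}(1−X) = 1.364 mol/dm³.
Along a PFR/batch, dC_N/dC_M = −r_N/(r_N+r_P) = −k₁/(k₁+k₂·C_M).
Integrating from C_{M0} to C_M: C_N = (0.0667/2.02)·ln[(0.0667+2.02·2.44)/(0.0667+2.02·1.36)] = 0.03302·ln(4.995/2.822) = 0.01886 mol/dm³.
C_P = (C_{M0}−C_M)−C_N = 1.057 mol/dm³; S̃_{N/P} = 0.01886/1.057 = 0.0178.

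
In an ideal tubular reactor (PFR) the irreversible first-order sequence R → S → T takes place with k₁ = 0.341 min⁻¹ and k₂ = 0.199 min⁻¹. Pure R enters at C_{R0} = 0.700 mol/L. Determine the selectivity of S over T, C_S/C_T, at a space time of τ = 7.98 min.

For first-order series with pure R initially, C_S(τ) = k₁C_{R0}/(k₂−k₁)·(e^(−k₁τ) − e^(−k₂τ)).
e^(−k₁τ) = e^(−0.341×7.98) = e^(−2.721) = 0.06580; e^(−k₂τ) = e^(−1.588) = 0.2043.
C_S = 0.341×0.700/(0.199−0.341) × (0.06580−0.2043) = (-1.681)×(-0.1385) = 0.2329 mol/L.
C_R = C_{R0}e^(−k₁τ) = 0.04606 mol/L, so C_T = C_{R0}−C_R−C_S = 0.4211 mol/L; C_S/C_T = 0.553.

0.553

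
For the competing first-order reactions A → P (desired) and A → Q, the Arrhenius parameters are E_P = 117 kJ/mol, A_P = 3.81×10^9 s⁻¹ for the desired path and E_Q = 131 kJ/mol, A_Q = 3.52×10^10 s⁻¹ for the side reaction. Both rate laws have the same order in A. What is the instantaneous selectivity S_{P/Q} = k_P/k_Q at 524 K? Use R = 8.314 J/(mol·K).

k_P/k_Q = (A_P/A_Q)·exp[−(E_P−E_Q)/(RT)] = (A_P/A_Q)·exp[(E_Q−E_P)/(RT)].
(E_Q−E_P)/(RT) = (131−117)×10³/(8.314×524) = 14000/4357 = 3.214.
k_P/k_Q = (3.81×10^9/3.52×10^10)·exp(3.214) = 0.1082 × 24.87 = 2.69.
Since E_P < E_Q, lowering the temperature improves selectivity toward P.

2.69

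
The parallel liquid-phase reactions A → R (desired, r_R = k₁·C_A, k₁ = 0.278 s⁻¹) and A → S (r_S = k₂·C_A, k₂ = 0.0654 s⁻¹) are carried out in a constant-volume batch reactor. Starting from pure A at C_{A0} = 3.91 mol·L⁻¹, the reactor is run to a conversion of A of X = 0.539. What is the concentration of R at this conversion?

C_A = C_{A0}(1−X) = 1.803 mol·L⁻¹.
Both paths are first order in A, so the instantaneous fraction to R is constant: dC_R/d(−C_A) = k₁/(k₁+k₂) = 0.8096.
C_R = 0.8096·(C_{A0}−C_A) = 0.8096×2.107 = 1.71 mol·L⁻¹.

1.71 mol·L⁻¹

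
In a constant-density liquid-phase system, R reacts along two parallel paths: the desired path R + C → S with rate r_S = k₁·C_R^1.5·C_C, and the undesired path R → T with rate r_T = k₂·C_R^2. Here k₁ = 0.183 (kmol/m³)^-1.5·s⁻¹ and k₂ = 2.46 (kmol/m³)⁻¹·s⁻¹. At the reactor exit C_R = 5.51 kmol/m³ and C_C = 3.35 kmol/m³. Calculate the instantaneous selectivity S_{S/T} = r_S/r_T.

S_{S/T} = r_S/r_T = (k₁·C_R^1.5·C_C)/(k₂·C_R^2) = (k₁/k₂)·C_R^-0.5·C_C.
= (0.183×5.510^1.5×3.350) / (2.46×5.510^2) = 7.929/74.69 = 0.106.
The undesired path is higher order in R, so low C_R (CSTR or dilute feed) favours S.

0.106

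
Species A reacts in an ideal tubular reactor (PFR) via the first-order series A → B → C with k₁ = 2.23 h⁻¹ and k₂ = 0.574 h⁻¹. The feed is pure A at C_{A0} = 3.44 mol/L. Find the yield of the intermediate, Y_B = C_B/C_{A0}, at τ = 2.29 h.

The intermediate concentration in a first-order A→B→C sequence is C_B = k₁C_{A0}(e^(−k₁τ) − e^(−k₂τ))/(k₂−k₁).
e^(−k₁τ) = e^(−2.23×2.29) = e^(−5.107) = 0.006056; e^(−k₂τ) = e^(−1.314) = 0.2686.
C_B = 2.23×3.44/(0.574−2.23) × (0.006056−0.2686) = (-4.632)×(-0.2626) = 1.216 mol/L.
Y_B = C_B/C_{A0} = 1.216/3.44 = 0.354.

0.354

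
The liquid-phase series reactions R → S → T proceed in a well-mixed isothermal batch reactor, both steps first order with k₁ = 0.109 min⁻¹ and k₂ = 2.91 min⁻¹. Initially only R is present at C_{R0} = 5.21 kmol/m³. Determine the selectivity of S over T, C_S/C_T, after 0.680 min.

0.756

For first-order series with pure R initially, C_S(t) = k₁C_{R0}/(k₂−k₁)·(e^(−k₁t) − e^(−k₂t)).
e^(−k₁t) = e^(−0.109×0.680) = e^(−0.07412) = 0.9286; e^(−k₂t) = e^(−1.979) = 0.1382.
C_S = 0.109×5.21/(2.91−0.109) × (0.9286−0.1382) = 0.2027×0.7903 = 0.1602 kmol/m³.
C_R = C_{R0}e^(−k₁t) = 4.838 kmol/m³, so C_T = C_{R0}−C_R−C_S = 0.2120 kmol/m³; C_S/C_T = 0.756.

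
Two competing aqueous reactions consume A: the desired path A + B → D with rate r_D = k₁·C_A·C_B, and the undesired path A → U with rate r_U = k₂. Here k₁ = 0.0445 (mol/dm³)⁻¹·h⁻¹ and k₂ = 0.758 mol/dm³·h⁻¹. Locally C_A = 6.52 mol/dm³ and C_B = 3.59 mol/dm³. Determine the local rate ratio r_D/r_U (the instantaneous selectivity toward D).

S_{D/U} = r_D/r_U = (k₁·C_A·C_B)/(k₂) = (k₁/k₂)·C_A·C_B.
= (0.0445×6.520×3.590) / (0.758) = 1.042/0.7580 = 1.37.

1.37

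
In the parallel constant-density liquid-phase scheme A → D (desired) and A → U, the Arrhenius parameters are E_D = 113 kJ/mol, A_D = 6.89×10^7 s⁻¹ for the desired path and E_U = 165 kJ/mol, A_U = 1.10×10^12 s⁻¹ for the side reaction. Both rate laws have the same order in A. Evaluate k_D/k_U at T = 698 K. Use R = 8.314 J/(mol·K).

k_D/k_U = (A_D/A_U)·exp[−(E_D−E_U)/(RT)] = (A_D/A_U)·exp[(E_U−E_D)/(RT)].
(E_U−E_D)/(RT) = (165−113)×10³/(8.314×698) = 52000/5803 = 8.961.
k_D/k_U = (6.89×10^7/1.10×10^12)·exp(8.961) = 6.264×10^-5 × 7790 = 0.488.
Since E_D < E_U, lowering the temperature improves selectivity toward D.

0.488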